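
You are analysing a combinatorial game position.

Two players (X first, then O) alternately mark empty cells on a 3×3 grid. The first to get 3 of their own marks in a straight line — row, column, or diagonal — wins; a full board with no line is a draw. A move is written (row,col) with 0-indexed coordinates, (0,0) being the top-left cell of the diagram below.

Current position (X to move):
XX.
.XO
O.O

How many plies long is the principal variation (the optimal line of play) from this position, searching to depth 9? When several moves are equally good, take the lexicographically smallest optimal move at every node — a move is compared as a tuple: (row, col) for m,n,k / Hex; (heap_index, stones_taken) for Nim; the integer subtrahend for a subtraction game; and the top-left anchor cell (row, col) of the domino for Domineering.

[XX./.XO/O.O] X move#1: (0,2):+1/XXX/.XO/O.O*, (1,0):-1/XX./XXO/O.O, (2,1):+1/XX./.XO/OXO
[XXX/.XO/O.O] end (terminal -1, O#2); searched XX./.XO/O.O to 9

PV length from [XX./.XO/O.O]: 1 ply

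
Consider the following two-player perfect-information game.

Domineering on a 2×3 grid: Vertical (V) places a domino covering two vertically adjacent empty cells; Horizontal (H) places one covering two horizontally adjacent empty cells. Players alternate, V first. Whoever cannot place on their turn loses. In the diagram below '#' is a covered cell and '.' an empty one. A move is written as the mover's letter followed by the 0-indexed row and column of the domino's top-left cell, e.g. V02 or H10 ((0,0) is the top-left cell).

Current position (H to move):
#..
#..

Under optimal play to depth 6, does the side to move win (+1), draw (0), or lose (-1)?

ply 1, H at #../#.. | H01=+1→###/#..*; H11=+1→#../###
ply 2: ###/#.. is terminal -1 (V); from #../#.. depth 6

value(#../#.., H) = +1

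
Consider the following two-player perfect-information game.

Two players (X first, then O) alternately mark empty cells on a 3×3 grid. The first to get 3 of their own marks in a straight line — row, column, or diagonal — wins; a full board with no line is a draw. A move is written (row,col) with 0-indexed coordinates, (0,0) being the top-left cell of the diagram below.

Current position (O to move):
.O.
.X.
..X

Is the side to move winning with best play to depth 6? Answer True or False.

p1 O@[.O./.X./..X]: (0,0)[OO./.X./..X]-1* (0,2)[.OO/.X./..X]-1 (1,0)[.O./OX./..X]-1 (1,2)[.O./.XO/..X]-1 (2,0)[.O./.X./O.X]-1 (2,1)[.O./.X./.OX]-1
p2 X@[OO./.X./..X]: (0,2)[OOX/.X./..X]+1* (1,0)[OO./XX./..X]-1 (1,2)[OO./.XX/..X]-1 (2,0)[OO./.X./X.X]-1 (2,1)[OO./.X./.XX]-1
p3 O@[OOX/.X./..X]: (1,0)[OOX/OX./..X]-1* (1,2)[OOX/.XO/..X]-1 (2,0)[OOX/.X./O.X]-1 (2,1)[OOX/.X./.OX]-1
p4 X@[OOX/OX./..X]: (1,2)[OOX/OXX/..X]+1* (2,0)[OOX/OX./X.X]+1 (2,1)[OOX/OX./.XX]-1
p5 O@[OOX/OXX/..X] terminal -1; root [.O./.X./..X] d6

O winning at [.O./.X./..X]: False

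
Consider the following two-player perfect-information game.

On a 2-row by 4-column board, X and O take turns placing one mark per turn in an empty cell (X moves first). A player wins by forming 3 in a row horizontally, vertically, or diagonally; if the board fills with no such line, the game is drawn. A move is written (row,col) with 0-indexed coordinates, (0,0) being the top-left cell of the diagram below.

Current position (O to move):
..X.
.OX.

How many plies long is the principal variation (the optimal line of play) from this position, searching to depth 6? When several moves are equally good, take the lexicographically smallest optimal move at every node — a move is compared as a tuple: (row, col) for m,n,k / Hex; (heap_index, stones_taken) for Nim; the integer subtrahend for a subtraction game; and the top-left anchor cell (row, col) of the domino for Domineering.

p1 O@[..X./.OX.]: (0,0)[O.X./.OX.]+0* (0,1)[.OX./.OX.]+0 (0,3)[..XO/.OX.]+0 (1,0)[..X./OOX.]-1 (1,3)[..X./.OXO]-1
p2 X@[O.X./.OX.]: (0,1)[OXX./.OX.]+0* (0,3)[O.XX/.OX.]+0 (1,0)[O.X./XOX.]+0 (1,3)[O.X./.OXX]+0
p3 O@[OXX./.OX.]: (0,3)[OXXO/.OX.]+0* (1,0)[OXX./OOX.]-1 (1,3)[OXX./.OXO]-1
p4 X@[OXXO/.OX.]: (1,0)[OXXO/XOX.]+0* (1,3)[OXXO/.OXX]+0
p5 O@[OXXO/XOX.]: (1,3)[OXXO/XOXO]+0*
p6 X@[OXXO/XOXO] terminal +0; root [..X./.OX.] d6

PV length from [..X./.OX.]: 5 plies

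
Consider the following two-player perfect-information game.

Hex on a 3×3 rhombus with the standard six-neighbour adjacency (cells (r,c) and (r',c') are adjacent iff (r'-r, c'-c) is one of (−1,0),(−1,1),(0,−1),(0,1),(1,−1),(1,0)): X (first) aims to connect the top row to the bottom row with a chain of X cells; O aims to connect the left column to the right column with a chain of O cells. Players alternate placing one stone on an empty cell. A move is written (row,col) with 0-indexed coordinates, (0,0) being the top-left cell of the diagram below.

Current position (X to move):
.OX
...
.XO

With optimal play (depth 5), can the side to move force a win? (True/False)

[.OX/.../.XO] X move#1: (0,0):+1/XOX/.../.XO*, (1,0):+1/.OX/X../.XO, (1,1):+1/.OX/.X./.XO, (1,2):+1/.OX/..X/.XO, (2,0):+1/.OX/.../XXO
[XOX/.../.XO] O move#2: (1,0):-1/XOX/O../.XO*, (1,1):-1/XOX/.O./.XO, (1,2):-1/XOX/..O/.XO, (2,0):-1/XOX/.../OXO
[XOX/O../.XO] X move#3: (1,1):+1/XOX/OX./.XO*, (1,2):+1/XOX/O.X/.XO, (2,0):+1/XOX/O../XXO
[XOX/OX./.XO] end (terminal -1, O#4); searched .OX/.../.XO to 5

X winning at [.OX/.../.XO]: True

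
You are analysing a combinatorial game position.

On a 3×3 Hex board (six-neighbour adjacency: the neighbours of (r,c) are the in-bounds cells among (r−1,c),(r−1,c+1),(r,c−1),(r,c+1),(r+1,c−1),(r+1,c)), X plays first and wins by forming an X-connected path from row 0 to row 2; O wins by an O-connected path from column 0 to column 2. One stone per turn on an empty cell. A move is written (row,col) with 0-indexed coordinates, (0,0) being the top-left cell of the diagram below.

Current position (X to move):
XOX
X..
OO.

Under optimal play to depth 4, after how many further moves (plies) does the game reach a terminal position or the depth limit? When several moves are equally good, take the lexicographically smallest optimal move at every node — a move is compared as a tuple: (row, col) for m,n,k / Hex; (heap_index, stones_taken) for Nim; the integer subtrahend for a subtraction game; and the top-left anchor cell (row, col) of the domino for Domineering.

PV length from [XOX/X../OO.]: 2 plies

[XOX/X../OO.] X move#1: (1,1):-1/XOX/XX./OO.*, (1,2):-1/XOX/X.X/OO., (2,2):-1/XOX/X../OOX
[XOX/XX./OO.] O move#2: (1,2):+1/XOX/XXO/OO.*, (2,2):+1/XOX/XX./OOO
[XOX/XXO/OO.] end (terminal -1, X#3); searched XOX/X../OO. to 4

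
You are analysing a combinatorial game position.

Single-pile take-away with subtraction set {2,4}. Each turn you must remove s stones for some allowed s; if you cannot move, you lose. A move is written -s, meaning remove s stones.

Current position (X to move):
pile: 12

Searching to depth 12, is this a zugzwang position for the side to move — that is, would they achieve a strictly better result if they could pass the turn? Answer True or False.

zugzwang(12, X) = True

ply 1, X at 12 | -2=-1→10*; -4=-1→8
ply 2, O at 10 | -2=-1→8; -4=+1→6*
ply 3, X at 6 | -2=-1→4*; -4=-1→2
ply 4, O at 4 | -2=-1→2; -4=+1→0*
ply 5: 0 is terminal -1 (X); from 12 depth 12
if X skipped the turn, O would face:
~ ply 1, O at 12 | -2=-1→10*; -4=-1→8
~ ply 2, X at 10 | -2=-1→8; -4=+1→6*
~ ply 3, O at 6 | -2=-1→4*; -4=-1→2
~ ply 4, X at 4 | -2=-1→2; -4=+1→0*
~ ply 5: 0 is terminal -1 (O); from 12 depth 12
compare (X): move=-1 vs pass=+1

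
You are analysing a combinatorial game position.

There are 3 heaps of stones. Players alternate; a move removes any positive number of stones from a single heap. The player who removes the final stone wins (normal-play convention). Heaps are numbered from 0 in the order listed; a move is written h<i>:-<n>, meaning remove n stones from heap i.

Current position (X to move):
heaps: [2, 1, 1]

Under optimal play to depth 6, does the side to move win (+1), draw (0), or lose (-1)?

value((2,1,1), X) = +1

p1 X@[(2,1,1)]: h0:-1[(1,1,1)]-1 h0:-2[(0,1,1)]+1* h1:-1[(2,0,1)]-1 h2:-1[(2,1,0)]-1
p2 O@[(0,1,1)]: h1:-1[(0,0,1)]-1* h2:-1[(0,1,0)]-1
p3 X@[(0,0,1)]: h2:-1[(0,0,0)]+1*
p4 O@[(0,0,0)] terminal -1; root [(2,1,1)] d6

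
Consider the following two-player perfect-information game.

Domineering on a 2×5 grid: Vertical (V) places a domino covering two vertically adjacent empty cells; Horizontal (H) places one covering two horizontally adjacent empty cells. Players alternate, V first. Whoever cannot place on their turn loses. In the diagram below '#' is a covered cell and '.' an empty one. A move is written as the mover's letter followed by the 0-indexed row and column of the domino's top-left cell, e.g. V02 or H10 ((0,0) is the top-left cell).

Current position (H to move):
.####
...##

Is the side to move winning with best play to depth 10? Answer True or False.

ply 1, H at .####/...## | H10=+1→.####/##.##*; H11=-1→.####/.####
ply 2: .####/##.## is terminal -1 (V); from .####/...## depth 10

H winning at [.####/...##]: True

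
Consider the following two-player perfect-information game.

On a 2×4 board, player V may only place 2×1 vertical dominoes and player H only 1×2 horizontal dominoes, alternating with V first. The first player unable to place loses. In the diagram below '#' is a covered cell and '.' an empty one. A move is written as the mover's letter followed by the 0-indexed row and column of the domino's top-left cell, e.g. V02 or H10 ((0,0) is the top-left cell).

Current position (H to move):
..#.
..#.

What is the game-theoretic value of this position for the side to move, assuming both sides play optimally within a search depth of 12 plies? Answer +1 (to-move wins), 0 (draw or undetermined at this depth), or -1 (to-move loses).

value(..#./..#., H) = +1

[..#./..#.] H move#1: H00:+1/###./..#.*, H10:+1/..#./###.
[###./..#.] V move#2: V03:-1/####/..##*
[####/..##] H move#3: H10:+1/####/####*
[####/####] end (terminal -1, V#4); searched ..#./..#. to 12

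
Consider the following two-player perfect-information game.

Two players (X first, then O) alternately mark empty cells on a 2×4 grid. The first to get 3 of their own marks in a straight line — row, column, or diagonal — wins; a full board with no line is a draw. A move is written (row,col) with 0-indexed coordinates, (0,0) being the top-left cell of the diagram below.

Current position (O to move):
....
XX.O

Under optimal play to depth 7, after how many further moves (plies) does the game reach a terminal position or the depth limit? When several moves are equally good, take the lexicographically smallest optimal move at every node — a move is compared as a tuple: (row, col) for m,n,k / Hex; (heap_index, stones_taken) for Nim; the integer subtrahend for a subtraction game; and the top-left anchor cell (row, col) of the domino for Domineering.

PV length from [..../XX.O]: 5 plies

ply 1, O at ..../XX.O | (0,0)=-1→O.../XX.O; (0,1)=-1→.O../XX.O; (0,2)=-1→..O./XX.O; (0,3)=-1→...O/XX.O; (1,2)=+0→..../XXOO*
ply 2, X at ..../XXOO | (0,0)=+0→X.../XXOO*; (0,1)=+0→.X../XXOO; (0,2)=+0→..X./XXOO; (0,3)=+0→...X/XXOO
ply 3, O at X.../XXOO | (0,1)=+0→XO../XXOO*; (0,2)=+0→X.O./XXOO; (0,3)=+0→X..O/XXOO
ply 4, X at XO../XXOO | (0,2)=+0→XOX./XXOO*; (0,3)=+0→XO.X/XXOO
ply 5, O at XOX./XXOO | (0,3)=+0→XOXO/XXOO*
ply 6: XOXO/XXOO is terminal +0 (X); from ..../XX.O depth 7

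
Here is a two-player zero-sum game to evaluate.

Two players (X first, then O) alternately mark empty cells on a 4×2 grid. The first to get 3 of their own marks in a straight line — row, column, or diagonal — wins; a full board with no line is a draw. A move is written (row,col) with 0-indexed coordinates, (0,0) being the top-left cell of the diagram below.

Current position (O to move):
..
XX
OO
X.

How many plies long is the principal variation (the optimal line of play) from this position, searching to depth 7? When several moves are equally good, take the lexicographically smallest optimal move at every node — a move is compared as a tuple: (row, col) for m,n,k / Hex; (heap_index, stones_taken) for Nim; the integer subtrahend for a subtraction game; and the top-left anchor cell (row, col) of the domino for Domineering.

PV length from [../XX/OO/X.]: 3 plies

p1 O@[../XX/OO/X.]: (0,0)[O./XX/OO/X.]+0* (0,1)[.O/XX/OO/X.]+0 (3,1)[../XX/OO/XO]+0
p2 X@[O./XX/OO/X.]: (0,1)[OX/XX/OO/X.]+0* (3,1)[O./XX/OO/XX]+0
p3 O@[OX/XX/OO/X.]: (3,1)[OX/XX/OO/XO]+0*
p4 X@[OX/XX/OO/XO] terminal +0; root [../XX/OO/X.] d7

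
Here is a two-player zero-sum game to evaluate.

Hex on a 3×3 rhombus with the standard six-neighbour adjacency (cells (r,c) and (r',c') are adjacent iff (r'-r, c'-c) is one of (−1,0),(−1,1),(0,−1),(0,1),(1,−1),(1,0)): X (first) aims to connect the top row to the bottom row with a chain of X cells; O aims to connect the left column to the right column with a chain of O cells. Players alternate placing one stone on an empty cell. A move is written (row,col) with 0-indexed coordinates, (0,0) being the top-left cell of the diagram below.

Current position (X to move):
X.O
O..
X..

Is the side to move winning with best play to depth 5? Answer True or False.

X winning at [X.O/O../X..]: False

ply 1, X at X.O/O../X.. | (0,1)=-1→XXO/O../X..*; (1,1)=-1→X.O/OX./X..; (1,2)=-1→X.O/O.X/X..; (2,1)=-1→X.O/O../XX.; (2,2)=-1→X.O/O../X.X
ply 2, O at XXO/O../X.. | (1,1)=+1→XXO/OO./X..*; (1,2)=-1→XXO/O.O/X..; (2,1)=-1→XXO/O../XO.; (2,2)=-1→XXO/O../X.O
ply 3: XXO/OO./X.. is terminal -1 (X); from X.O/O../X.. depth 5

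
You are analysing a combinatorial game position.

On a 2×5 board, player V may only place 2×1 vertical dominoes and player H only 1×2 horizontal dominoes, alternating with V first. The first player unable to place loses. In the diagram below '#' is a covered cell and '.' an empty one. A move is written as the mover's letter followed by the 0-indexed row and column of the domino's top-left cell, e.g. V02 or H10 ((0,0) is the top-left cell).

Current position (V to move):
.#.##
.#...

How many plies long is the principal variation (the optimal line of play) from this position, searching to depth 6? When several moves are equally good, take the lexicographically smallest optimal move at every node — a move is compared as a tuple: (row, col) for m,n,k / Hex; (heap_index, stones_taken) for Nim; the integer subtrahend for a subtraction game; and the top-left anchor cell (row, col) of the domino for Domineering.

[.#.##/.#...] V move#1: V00:-1/##.##/##..., V02:+1/.####/.##..*
[.####/.##..] H move#2: H13:-1/.####/.####*
[.####/.####] V move#3: V00:+1/#####/#####*
[#####/#####] end (terminal -1, H#4); searched .#.##/.#... to 6

PV length from [.#.##/.#...]: 3 plies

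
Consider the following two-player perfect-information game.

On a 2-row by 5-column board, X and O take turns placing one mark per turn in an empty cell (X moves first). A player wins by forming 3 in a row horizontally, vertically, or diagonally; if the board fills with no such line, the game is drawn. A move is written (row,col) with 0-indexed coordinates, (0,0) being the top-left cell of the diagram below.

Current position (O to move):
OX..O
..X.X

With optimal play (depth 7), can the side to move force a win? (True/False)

O winning at [OX..O/..X.X]: False

ply 1, O at OX..O/..X.X | (0,2)=-1→OXO.O/..X.X; (0,3)=-1→OX.OO/..X.X; (1,0)=-1→OX..O/O.X.X; (1,1)=-1→OX..O/.OX.X; (1,3)=+0→OX..O/..XOX*
ply 2, X at OX..O/..XOX | (0,2)=+0→OXX.O/..XOX*; (0,3)=+0→OX.XO/..XOX; (1,0)=+0→OX..O/X.XOX; (1,1)=+0→OX..O/.XXOX
ply 3, O at OXX.O/..XOX | (0,3)=+0→OXXOO/..XOX*; (1,0)=-1→OXX.O/O.XOX; (1,1)=-1→OXX.O/.OXOX
ply 4, X at OXXOO/..XOX | (1,0)=+0→OXXOO/X.XOX*; (1,1)=+0→OXXOO/.XXOX
ply 5, O at OXXOO/X.XOX | (1,1)=+0→OXXOO/XOXOX*
ply 6: OXXOO/XOXOX is terminal +0 (X); from OX..O/..X.X depth 7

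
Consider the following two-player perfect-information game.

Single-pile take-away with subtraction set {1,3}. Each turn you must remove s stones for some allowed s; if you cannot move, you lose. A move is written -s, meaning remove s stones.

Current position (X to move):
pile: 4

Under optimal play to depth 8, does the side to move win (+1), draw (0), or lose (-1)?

value(4, X) = -1

[4] X move#1: -1:-1/3*, -3:-1/1
[3] O move#2: -1:+1/2*, -3:+1/0
[2] X move#3: -1:-1/1*
[1] O move#4: -1:+1/0*
[0] end (terminal -1, X#5); searched 4 to 8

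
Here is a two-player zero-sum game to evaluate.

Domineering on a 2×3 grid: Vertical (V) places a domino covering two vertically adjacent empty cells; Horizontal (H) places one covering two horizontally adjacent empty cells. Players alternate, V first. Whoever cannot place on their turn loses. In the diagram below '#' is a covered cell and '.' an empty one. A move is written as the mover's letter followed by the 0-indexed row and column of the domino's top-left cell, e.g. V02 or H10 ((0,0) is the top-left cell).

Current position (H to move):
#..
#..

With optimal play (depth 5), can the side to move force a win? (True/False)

p1 H@[#../#..]: H01[###/#..]+1* H11[#../###]+1
p2 V@[###/#..] terminal -1; root [#../#..] d5

H winning at [#../#..]: True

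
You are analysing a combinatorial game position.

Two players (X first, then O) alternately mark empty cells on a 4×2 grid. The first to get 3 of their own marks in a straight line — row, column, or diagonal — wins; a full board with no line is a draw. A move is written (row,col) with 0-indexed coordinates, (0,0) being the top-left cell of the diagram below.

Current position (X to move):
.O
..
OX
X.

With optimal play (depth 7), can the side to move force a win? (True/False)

[.O/../OX/X.] X move#1: (0,0):+0/XO/../OX/X.*, (1,0):+0/.O/X./OX/X., (1,1):+0/.O/.X/OX/X., (3,1):+0/.O/../OX/XX
[XO/../OX/X.] O move#2: (1,0):+0/XO/O./OX/X.*, (1,1):+0/XO/.O/OX/X., (3,1):+0/XO/../OX/XO
[XO/O./OX/X.] X move#3: (1,1):+0/XO/OX/OX/X.*, (3,1):+0/XO/O./OX/XX
[XO/OX/OX/X.] O move#4: (3,1):+0/XO/OX/OX/XO*
[XO/OX/OX/XO] end (terminal +0, X#5); searched .O/../OX/X. to 7

X winning at [.O/../OX/X.]: False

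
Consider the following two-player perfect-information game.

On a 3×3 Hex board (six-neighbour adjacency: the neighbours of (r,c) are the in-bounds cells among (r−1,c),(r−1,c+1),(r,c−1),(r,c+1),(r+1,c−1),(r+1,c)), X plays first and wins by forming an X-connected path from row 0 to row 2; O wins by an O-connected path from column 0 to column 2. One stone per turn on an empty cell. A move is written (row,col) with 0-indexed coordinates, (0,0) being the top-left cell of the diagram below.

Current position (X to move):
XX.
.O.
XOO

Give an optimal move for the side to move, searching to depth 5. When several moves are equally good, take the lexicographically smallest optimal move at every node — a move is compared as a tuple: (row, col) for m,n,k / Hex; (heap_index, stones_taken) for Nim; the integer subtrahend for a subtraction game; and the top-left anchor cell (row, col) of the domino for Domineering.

p1 X@[XX./.O./XOO]: (0,2)[XXX/.O./XOO]-1 (1,0)[XX./XO./XOO]+1* (1,2)[XX./.OX/XOO]-1
p2 O@[XX./XO./XOO] terminal -1; root [XX./.O./XOO] d5

X's best at [XX./.O./XOO]: (1,0)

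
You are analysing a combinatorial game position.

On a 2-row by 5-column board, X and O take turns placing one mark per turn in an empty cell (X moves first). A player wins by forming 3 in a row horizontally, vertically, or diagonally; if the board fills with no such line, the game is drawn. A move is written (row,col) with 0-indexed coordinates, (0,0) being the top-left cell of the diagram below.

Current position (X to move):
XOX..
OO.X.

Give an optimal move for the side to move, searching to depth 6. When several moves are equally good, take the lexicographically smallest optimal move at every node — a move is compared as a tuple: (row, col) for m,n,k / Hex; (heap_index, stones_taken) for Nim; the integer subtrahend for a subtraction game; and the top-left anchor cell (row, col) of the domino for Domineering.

X's best at [XOX../OO.X.]: (1,2)

[XOX../OO.X.] X move#1: (0,3):-1/XOXX./OO.X., (0,4):-1/XOX.X/OO.X., (1,2):+0/XOX../OOXX.*, (1,4):-1/XOX../OO.XX
[XOX../OOXX.] O move#2: (0,3):-1/XOXO./OOXX., (0,4):-1/XOX.O/OOXX., (1,4):+0/XOX../OOXXO*
[XOX../OOXXO] X move#3: (0,3):+0/XOXX./OOXXO*, (0,4):+0/XOX.X/OOXXO
[XOXX./OOXXO] O move#4: (0,4):+0/XOXXO/OOXXO*
[XOXXO/OOXXO] end (terminal +0, X#5); searched XOX../OO.X. to 6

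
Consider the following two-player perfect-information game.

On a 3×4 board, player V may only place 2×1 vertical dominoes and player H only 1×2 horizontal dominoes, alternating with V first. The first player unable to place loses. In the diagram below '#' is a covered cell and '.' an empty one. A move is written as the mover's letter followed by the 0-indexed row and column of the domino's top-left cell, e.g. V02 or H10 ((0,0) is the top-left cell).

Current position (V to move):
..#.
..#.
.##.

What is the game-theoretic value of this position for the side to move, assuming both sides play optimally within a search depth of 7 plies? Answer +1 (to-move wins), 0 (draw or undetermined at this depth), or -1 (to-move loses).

value(..#./..#./.##., V) = +1

p1 V@[..#./..#./.##.]: V00[#.#./#.#./.##.]+1* V01[.##./.##./.##.]+1 V03[..##/..##/.##.]-1 V10[..#./#.#./###.]+1 V13[..#./..##/.###]-1
p2 H@[#.#./#.#./.##.] terminal -1; root [..#./..#./.##.] d7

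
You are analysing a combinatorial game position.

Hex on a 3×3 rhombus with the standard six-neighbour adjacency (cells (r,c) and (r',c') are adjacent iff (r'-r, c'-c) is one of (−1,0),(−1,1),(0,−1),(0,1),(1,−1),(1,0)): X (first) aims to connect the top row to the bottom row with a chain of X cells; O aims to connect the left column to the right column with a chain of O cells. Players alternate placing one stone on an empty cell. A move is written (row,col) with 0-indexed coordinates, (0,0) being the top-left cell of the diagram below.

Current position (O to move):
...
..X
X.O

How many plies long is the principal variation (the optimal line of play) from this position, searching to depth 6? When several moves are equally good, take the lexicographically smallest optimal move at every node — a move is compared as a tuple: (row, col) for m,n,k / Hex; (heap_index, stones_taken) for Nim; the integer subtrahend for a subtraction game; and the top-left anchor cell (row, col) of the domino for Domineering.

[.../..X/X.O] O move#1: (0,0):-1/O../..X/X.O*, (0,1):-1/.O./..X/X.O, (0,2):-1/..O/..X/X.O, (1,0):-1/.../O.X/X.O, (1,1):-1/.../.OX/X.O, (2,1):-1/.../..X/XOO
[O../..X/X.O] X move#2: (0,1):+1/OX./..X/X.O*, (0,2):+1/O.X/..X/X.O, (1,0):+1/O../X.X/X.O, (1,1):+1/O../.XX/X.O, (2,1):+1/O../..X/XXO
[OX./..X/X.O] O move#3: (0,2):-1/OXO/..X/X.O*, (1,0):-1/OX./O.X/X.O, (1,1):-1/OX./.OX/X.O, (2,1):-1/OX./..X/XOO
[OXO/..X/X.O] X move#4: (1,0):+1/OXO/X.X/X.O*, (1,1):+1/OXO/.XX/X.O, (2,1):+1/OXO/..X/XXO
[OXO/X.X/X.O] end (terminal -1, O#5); searched .../..X/X.O to 6

PV length from [.../..X/X.O]: 4 plies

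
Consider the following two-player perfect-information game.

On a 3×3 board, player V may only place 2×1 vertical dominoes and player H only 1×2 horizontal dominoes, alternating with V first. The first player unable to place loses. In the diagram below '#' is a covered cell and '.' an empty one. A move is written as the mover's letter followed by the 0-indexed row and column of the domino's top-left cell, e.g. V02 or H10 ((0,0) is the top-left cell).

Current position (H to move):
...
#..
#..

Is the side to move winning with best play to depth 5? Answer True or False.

ply 1, H at .../#../#.. | H00=-1→##./#../#..; H01=-1→.##/#../#..; H11=+1→.../###/#..*; H21=-1→.../#../###
ply 2: .../###/#.. is terminal -1 (V); from .../#../#.. depth 5

H winning at [.../#../#..]: True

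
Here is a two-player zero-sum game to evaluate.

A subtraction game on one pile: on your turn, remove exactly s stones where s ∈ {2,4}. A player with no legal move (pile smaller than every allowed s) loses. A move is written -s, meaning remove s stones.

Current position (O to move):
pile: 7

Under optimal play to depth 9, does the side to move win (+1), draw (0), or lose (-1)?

[7] O move#1: -2:-1/5*, -4:-1/3
[5] X move#2: -2:-1/3, -4:+1/1*
[1] end (terminal -1, O#3); searched 7 to 9

value(7, O) = -1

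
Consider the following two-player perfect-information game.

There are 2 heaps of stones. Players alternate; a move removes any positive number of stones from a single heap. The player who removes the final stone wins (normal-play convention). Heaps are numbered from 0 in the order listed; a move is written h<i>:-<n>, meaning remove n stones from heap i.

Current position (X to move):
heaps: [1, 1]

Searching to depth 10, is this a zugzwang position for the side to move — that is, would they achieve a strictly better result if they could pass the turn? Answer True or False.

zugzwang((1,1), X) = True

ply 1, X at (1,1) | h0:-1=-1→(0,1)*; h1:-1=-1→(1,0)
ply 2, O at (0,1) | h1:-1=+1→(0,0)*
ply 3: (0,0) is terminal -1 (X); from (1,1) depth 10
pass branch (O moves first from the same position):
  | ply 1, O at (1,1) | h0:-1=-1→(0,1)*; h1:-1=-1→(1,0)
  | ply 2, X at (0,1) | h1:-1=+1→(0,0)*
  | ply 3: (0,0) is terminal -1 (O); from (1,1) depth 10
X moving scores -1; X passing scores +1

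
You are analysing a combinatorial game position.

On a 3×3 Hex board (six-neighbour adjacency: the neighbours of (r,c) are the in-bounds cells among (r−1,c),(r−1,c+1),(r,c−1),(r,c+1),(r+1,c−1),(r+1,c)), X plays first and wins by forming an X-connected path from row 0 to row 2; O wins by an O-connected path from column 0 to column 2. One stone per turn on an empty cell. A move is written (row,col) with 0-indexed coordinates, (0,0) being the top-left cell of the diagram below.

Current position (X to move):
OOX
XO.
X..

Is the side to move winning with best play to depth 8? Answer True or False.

ply 1, X at OOX/XO./X.. | (1,2)=+1→OOX/XOX/X..*; (2,1)=-1→OOX/XO./XX.; (2,2)=-1→OOX/XO./X.X
ply 2, O at OOX/XOX/X.. | (2,1)=-1→OOX/XOX/XO.*; (2,2)=-1→OOX/XOX/X.O
ply 3, X at OOX/XOX/XO. | (2,2)=+1→OOX/XOX/XOX*
ply 4: OOX/XOX/XOX is terminal -1 (O); from OOX/XO./X.. depth 8

X winning at [OOX/XO./X..]: True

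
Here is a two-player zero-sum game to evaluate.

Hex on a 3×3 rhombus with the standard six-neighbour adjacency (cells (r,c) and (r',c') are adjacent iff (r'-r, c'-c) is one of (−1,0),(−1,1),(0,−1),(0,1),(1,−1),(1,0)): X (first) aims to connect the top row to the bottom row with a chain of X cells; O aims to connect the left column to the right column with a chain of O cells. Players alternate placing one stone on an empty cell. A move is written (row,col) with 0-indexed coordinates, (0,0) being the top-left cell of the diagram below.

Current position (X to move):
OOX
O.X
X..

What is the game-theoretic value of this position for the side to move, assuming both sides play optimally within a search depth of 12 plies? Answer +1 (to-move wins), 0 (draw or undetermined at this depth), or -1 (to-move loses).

value(OOX/O.X/X.., X) = +1

[OOX/O.X/X..] X move#1: (1,1):+1/OOX/OXX/X..*, (2,1):+1/OOX/O.X/XX., (2,2):+1/OOX/O.X/X.X
[OOX/OXX/X..] end (terminal -1, O#2); searched OOX/O.X/X.. to 12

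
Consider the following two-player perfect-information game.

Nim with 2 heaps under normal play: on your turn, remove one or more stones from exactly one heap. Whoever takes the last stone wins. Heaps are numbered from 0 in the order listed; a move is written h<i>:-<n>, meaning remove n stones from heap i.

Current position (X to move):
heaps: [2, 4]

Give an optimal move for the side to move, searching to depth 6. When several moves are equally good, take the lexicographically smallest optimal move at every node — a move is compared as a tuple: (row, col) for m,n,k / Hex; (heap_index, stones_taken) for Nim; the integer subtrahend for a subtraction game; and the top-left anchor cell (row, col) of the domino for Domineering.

p1 X@[(2,4)]: h0:-1[(1,4)]-1 h0:-2[(0,4)]-1 h1:-1[(2,3)]-1 h1:-2[(2,2)]+1* h1:-3[(2,1)]-1 h1:-4[(2,0)]-1
p2 O@[(2,2)]: h0:-1[(1,2)]-1* h0:-2[(0,2)]-1 h1:-1[(2,1)]-1 h1:-2[(2,0)]-1
p3 X@[(1,2)]: h0:-1[(0,2)]-1 h1:-1[(1,1)]+1* h1:-2[(1,0)]-1
p4 O@[(1,1)]: h0:-1[(0,1)]-1* h1:-1[(1,0)]-1
p5 X@[(0,1)]: h1:-1[(0,0)]+1*
p6 O@[(0,0)] terminal -1; root [(2,4)] d6

X's best at [(2,4)]: h1:-2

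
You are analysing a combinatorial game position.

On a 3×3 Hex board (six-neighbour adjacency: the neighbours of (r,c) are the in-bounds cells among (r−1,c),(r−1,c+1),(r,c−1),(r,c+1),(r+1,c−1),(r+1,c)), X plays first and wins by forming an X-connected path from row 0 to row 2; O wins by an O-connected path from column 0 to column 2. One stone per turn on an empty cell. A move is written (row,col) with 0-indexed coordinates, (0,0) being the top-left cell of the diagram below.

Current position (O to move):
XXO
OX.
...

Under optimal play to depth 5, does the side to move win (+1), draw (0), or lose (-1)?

value(XXO/OX./..., O) = -1

ply 1, O at XXO/OX./... | (1,2)=-1→XXO/OXO/...*; (2,0)=-1→XXO/OX./O..; (2,1)=-1→XXO/OX./.O.; (2,2)=-1→XXO/OX./..O
ply 2, X at XXO/OXO/... | (2,0)=+1→XXO/OXO/X..*; (2,1)=+1→XXO/OXO/.X.; (2,2)=+1→XXO/OXO/..X
ply 3: XXO/OXO/X.. is terminal -1 (O); from XXO/OX./... depth 5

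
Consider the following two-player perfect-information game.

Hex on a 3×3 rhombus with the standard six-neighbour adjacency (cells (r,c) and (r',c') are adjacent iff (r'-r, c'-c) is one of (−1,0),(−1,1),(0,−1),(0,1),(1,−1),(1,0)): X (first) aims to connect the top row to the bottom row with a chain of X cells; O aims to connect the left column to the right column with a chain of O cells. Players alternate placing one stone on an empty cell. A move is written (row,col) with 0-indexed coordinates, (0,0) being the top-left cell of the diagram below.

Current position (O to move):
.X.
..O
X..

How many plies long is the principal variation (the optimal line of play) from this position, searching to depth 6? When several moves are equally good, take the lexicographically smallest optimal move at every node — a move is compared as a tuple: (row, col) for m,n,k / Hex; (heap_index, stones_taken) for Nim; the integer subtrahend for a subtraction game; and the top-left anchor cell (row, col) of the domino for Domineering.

p1 O@[.X./..O/X..]: (0,0)[OX./..O/X..]-1* (0,2)[.XO/..O/X..]-1 (1,0)[.X./O.O/X..]-1 (1,1)[.X./.OO/X..]-1 (2,1)[.X./..O/XO.]-1 (2,2)[.X./..O/X.O]-1
p2 X@[OX./..O/X..]: (0,2)[OXX/..O/X..]+1* (1,0)[OX./X.O/X..]+1 (1,1)[OX./.XO/X..]+1 (2,1)[OX./..O/XX.]+1 (2,2)[OX./..O/X.X]+1
p3 O@[OXX/..O/X..]: (1,0)[OXX/O.O/X..]-1* (1,1)[OXX/.OO/X..]-1 (2,1)[OXX/..O/XO.]-1 (2,2)[OXX/..O/X.O]-1
p4 X@[OXX/O.O/X..]: (1,1)[OXX/OXO/X..]+1* (2,1)[OXX/O.O/XX.]-1 (2,2)[OXX/O.O/X.X]-1
p5 O@[OXX/OXO/X..] terminal -1; root [.X./..O/X..] d6

PV length from [.X./..O/X..]: 4 plies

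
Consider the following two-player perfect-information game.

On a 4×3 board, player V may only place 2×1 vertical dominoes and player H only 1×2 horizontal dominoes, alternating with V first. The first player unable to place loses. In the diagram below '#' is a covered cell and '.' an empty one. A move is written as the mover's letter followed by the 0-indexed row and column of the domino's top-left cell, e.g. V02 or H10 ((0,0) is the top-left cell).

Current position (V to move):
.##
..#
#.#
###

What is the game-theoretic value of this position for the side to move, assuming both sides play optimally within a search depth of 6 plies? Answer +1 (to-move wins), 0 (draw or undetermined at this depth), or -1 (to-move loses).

[.##/..#/#.#/###] V move#1: V00:+1/###/#.#/#.#/###*, V11:+1/.##/.##/###/###
[###/#.#/#.#/###] end (terminal -1, H#2); searched .##/..#/#.#/### to 6

value(.##/..#/#.#/###, V) = +1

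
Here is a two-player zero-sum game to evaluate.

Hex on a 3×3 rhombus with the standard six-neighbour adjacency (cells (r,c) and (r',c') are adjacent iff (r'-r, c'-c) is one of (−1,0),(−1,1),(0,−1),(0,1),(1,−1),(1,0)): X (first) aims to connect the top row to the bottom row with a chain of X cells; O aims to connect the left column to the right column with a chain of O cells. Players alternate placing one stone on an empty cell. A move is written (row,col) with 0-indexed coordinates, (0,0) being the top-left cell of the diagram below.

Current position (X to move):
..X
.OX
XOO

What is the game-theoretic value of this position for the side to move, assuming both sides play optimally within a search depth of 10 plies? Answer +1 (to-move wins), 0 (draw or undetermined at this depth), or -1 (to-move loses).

[..X/.OX/XOO] X move#1: (0,0):-1/X.X/.OX/XOO, (0,1):-1/.XX/.OX/XOO, (1,0):+1/..X/XOX/XOO*
[..X/XOX/XOO] O move#2: (0,0):-1/O.X/XOX/XOO*, (0,1):-1/.OX/XOX/XOO
[O.X/XOX/XOO] X move#3: (0,1):+1/OXX/XOX/XOO*
[OXX/XOX/XOO] end (terminal -1, O#4); searched ..X/.OX/XOO to 10

value(..X/.OX/XOO, X) = +1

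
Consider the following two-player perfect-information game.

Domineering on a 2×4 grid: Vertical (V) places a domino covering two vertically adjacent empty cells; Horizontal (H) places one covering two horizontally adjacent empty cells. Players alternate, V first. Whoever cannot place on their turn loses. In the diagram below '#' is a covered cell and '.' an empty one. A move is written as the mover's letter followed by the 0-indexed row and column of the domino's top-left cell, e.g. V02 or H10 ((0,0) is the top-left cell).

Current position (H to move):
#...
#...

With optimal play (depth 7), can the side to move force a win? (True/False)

H winning at [#.../#...]: True

ply 1, H at #.../#... | H01=+1→###./#...*; H02=+1→#.##/#...; H11=+1→#.../###.; H12=+1→#.../#.##
ply 2, V at ###./#... | V03=-1→####/#..#*
ply 3, H at ####/#..# | H11=+1→####/####*
ply 4: ####/#### is terminal -1 (V); from #.../#... depth 7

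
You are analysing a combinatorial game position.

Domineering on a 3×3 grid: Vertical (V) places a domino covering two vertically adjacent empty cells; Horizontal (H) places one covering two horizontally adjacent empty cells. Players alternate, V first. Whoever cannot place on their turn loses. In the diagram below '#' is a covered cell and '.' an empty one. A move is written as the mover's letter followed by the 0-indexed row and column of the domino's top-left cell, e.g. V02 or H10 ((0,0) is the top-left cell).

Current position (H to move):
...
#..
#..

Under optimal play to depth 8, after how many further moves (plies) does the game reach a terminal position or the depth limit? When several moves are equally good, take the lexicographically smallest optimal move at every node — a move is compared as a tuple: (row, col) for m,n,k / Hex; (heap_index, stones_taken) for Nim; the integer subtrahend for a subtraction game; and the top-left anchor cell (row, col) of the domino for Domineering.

PV length from [.../#../#..]: 1 ply

[.../#../#..] H move#1: H00:-1/##./#../#.., H01:-1/.##/#../#.., H11:+1/.../###/#..*, H21:-1/.../#../###
[.../###/#..] end (terminal -1, V#2); searched .../#../#.. to 8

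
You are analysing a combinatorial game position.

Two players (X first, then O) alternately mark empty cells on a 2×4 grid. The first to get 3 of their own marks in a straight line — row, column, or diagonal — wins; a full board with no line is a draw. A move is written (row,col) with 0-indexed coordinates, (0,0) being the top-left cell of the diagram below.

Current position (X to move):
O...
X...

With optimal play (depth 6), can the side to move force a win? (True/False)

X winning at [O.../X...]: False

[O.../X...] X move#1: (0,1):+0/OX../X...*, (0,2):+0/O.X./X..., (0,3):+0/O..X/X..., (1,1):+0/O.../XX.., (1,2):+0/O.../X.X., (1,3):+0/O.../X..X
[OX../X...] O move#2: (0,2):+0/OXO./X...*, (0,3):+0/OX.O/X..., (1,1):+0/OX../XO.., (1,2):+0/OX../X.O., (1,3):+0/OX../X..O
[OXO./X...] X move#3: (0,3):+0/OXOX/X...*, (1,1):+0/OXO./XX.., (1,2):+0/OXO./X.X., (1,3):+0/OXO./X..X
[OXOX/X...] O move#4: (1,1):+0/OXOX/XO..*, (1,2):+0/OXOX/X.O., (1,3):+0/OXOX/X..O
[OXOX/XO..] X move#5: (1,2):+0/OXOX/XOX.*, (1,3):+0/OXOX/XO.X
[OXOX/XOX.] O move#6: (1,3):+0/OXOX/XOXO*
[OXOX/XOXO] end (terminal +0, X#7); searched O.../X... to 6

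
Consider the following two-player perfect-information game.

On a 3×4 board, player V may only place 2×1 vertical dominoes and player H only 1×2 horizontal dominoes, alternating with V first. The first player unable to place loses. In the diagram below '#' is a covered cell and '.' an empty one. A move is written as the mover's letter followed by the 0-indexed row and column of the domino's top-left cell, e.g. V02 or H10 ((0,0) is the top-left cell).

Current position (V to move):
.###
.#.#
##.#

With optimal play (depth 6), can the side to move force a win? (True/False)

V winning at [.###/.#.#/##.#]: True

p1 V@[.###/.#.#/##.#]: V00[####/##.#/##.#]+1* V12[.###/.###/####]+1
p2 H@[####/##.#/##.#] terminal -1; root [.###/.#.#/##.#] d6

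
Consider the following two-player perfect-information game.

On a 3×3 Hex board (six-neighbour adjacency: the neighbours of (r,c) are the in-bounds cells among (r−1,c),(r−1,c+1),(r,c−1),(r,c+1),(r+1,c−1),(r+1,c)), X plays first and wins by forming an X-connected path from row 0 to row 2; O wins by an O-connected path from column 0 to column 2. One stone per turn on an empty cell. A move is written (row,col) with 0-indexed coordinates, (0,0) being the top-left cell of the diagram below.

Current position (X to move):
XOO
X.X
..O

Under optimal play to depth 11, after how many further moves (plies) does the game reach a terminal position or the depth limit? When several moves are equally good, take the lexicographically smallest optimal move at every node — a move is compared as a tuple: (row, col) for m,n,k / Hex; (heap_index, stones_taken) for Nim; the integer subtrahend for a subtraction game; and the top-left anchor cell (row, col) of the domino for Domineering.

PV length from [XOO/X.X/..O]: 3 plies

ply 1, X at XOO/X.X/..O | (1,1)=+1→XOO/XXX/..O*; (2,0)=+1→XOO/X.X/X.O; (2,1)=+1→XOO/X.X/.XO
ply 2, O at XOO/XXX/..O | (2,0)=-1→XOO/XXX/O.O*; (2,1)=-1→XOO/XXX/.OO
ply 3, X at XOO/XXX/O.O | (2,1)=+1→XOO/XXX/OXO*
ply 4: XOO/XXX/OXO is terminal -1 (O); from XOO/X.X/..O depth 11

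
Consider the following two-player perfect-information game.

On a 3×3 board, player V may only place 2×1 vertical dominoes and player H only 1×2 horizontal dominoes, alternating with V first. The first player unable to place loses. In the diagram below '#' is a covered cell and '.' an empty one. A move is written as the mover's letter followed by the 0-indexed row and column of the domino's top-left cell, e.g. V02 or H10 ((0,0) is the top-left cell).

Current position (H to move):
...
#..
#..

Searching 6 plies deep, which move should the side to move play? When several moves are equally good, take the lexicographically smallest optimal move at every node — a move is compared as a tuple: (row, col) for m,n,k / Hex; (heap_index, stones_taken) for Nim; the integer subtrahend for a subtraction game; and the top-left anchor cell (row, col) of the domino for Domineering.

[.../#../#..] H move#1: H00:-1/##./#../#.., H01:-1/.##/#../#.., H11:+1/.../###/#..*, H21:-1/.../#../###
[.../###/#..] end (terminal -1, V#2); searched .../#../#.. to 6

H's best at [.../#../#..]: H11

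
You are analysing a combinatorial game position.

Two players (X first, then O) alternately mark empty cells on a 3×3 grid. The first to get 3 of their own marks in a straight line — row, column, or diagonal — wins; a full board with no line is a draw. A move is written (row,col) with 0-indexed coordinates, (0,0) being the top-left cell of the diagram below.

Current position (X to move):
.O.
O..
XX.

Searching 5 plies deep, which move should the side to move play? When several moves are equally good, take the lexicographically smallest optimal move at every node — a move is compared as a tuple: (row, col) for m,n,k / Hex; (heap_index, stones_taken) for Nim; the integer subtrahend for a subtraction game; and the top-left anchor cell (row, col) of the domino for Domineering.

X's best at [.O./O../XX.]: (0,2)

ply 1, X at .O./O../XX. | (0,0)=+0→XO./O../XX.; (0,2)=+1→.OX/O../XX.*; (1,1)=+1→.O./OX./XX.; (1,2)=+0→.O./O.X/XX.; (2,2)=+1→.O./O../XXX
ply 2, O at .OX/O../XX. | (0,0)=-1→OOX/O../XX.*; (1,1)=-1→.OX/OO./XX.; (1,2)=-1→.OX/O.O/XX.; (2,2)=-1→.OX/O../XXO
ply 3, X at OOX/O../XX. | (1,1)=+1→OOX/OX./XX.*; (1,2)=+1→OOX/O.X/XX.; (2,2)=+1→OOX/O../XXX
ply 4: OOX/OX./XX. is terminal -1 (O); from .O./O../XX. depth 5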